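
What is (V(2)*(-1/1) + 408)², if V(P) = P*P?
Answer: 163216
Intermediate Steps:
V(P) = P²
(V(2)*(-1/1) + 408)² = (2²*(-1/1) + 408)² = (4*(-1*1) + 408)² = (4*(-1) + 408)² = (-4 + 408)² = 404² = 163216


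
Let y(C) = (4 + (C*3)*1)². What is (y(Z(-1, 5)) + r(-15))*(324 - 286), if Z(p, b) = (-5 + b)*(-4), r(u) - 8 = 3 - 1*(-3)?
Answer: 1140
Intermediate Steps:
r(u) = 14 (r(u) = 8 + (3 - 1*(-3)) = 8 + (3 + 3) = 8 + 6 = 14)
Z(p, b) = 20 - 4*b
y(C) = (4 + 3*C)² (y(C) = (4 + (3*C)*1)² = (4 + 3*C)²)
(y(Z(-1, 5)) + r(-15))*(324 - 286) = ((4 + 3*(20 - 4*5))² + 14)*(324 - 286) = ((4 + 3*(20 - 20))² + 14)*38 = ((4 + 3*0)² + 14)*38 = ((4 + 0)² + 14)*38 = (4² + 14)*38 = (16 + 14)*38 = 30*38 = 1140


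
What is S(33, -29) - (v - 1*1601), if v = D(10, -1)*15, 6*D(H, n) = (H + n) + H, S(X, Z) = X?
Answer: 3173/2 ≈ 1586.5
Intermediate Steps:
D(H, n) = H/3 + n/6 (D(H, n) = ((H + n) + H)/6 = (n + 2*H)/6 = H/3 + n/6)
v = 95/2 (v = ((⅓)*10 + (⅙)*(-1))*15 = (10/3 - ⅙)*15 = (19/6)*15 = 95/2 ≈ 47.500)
S(33, -29) - (v - 1*1601) = 33 - (95/2 - 1*1601) = 33 - (95/2 - 1601) = 33 - 1*(-3107/2) = 33 + 3107/2 = 3173/2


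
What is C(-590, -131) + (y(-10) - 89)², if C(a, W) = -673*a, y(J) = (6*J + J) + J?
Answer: 425631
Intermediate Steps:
y(J) = 8*J (y(J) = 7*J + J = 8*J)
C(-590, -131) + (y(-10) - 89)² = -673*(-590) + (8*(-10) - 89)² = 397070 + (-80 - 89)² = 397070 + (-169)² = 397070 + 28561 = 425631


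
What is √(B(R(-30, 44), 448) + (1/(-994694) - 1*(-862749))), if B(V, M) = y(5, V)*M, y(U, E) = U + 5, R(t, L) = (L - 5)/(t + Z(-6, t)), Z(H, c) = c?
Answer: 5*√34322015260023998/994694 ≈ 931.25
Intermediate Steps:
R(t, L) = (-5 + L)/(2*t) (R(t, L) = (L - 5)/(t + t) = (-5 + L)/((2*t)) = (-5 + L)*(1/(2*t)) = (-5 + L)/(2*t))
y(U, E) = 5 + U
B(V, M) = 10*M (B(V, M) = (5 + 5)*M = 10*M)
√(B(R(-30, 44), 448) + (1/(-994694) - 1*(-862749))) = √(10*448 + (1/(-994694) - 1*(-862749))) = √(4480 + (-1/994694 + 862749)) = √(4480 + 858171253805/994694) = √(862627482925/994694) = 5*√34322015260023998/994694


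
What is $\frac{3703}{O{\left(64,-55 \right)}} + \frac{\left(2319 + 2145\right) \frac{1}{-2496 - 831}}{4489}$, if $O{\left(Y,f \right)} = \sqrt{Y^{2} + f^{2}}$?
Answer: $- \frac{1488}{4978301} + \frac{3703 \sqrt{7121}}{7121} \approx 43.881$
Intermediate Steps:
$\frac{3703}{O{\left(64,-55 \right)}} + \frac{\left(2319 + 2145\right) \frac{1}{-2496 - 831}}{4489} = \frac{3703}{\sqrt{64^{2} + \left(-55\right)^{2}}} + \frac{\left(2319 + 2145\right) \frac{1}{-2496 - 831}}{4489} = \frac{3703}{\sqrt{4096 + 3025}} + \frac{4464}{-3327} \cdot \frac{1}{4489} = \frac{3703}{\sqrt{7121}} + 4464 \left(- \frac{1}{3327}\right) \frac{1}{4489} = 3703 \frac{\sqrt{7121}}{7121} - \frac{1488}{4978301} = \frac{3703 \sqrt{7121}}{7121} - \frac{1488}{4978301} = - \frac{1488}{4978301} + \frac{3703 \sqrt{7121}}{7121}$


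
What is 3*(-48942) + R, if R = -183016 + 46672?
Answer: -283170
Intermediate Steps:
R = -136344
3*(-48942) + R = 3*(-48942) - 136344 = -146826 - 136344 = -283170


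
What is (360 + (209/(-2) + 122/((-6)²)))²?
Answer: 5428900/81 ≈ 67024.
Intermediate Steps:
(360 + (209/(-2) + 122/((-6)²)))² = (360 + (209*(-½) + 122/36))² = (360 + (-209/2 + 122*(1/36)))² = (360 + (-209/2 + 61/18))² = (360 - 910/9)² = (2330/9)² = 5428900/81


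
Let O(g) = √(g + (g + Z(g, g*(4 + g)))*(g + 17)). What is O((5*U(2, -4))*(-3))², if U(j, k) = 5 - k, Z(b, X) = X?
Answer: -2071035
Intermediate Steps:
O(g) = √(g + (17 + g)*(g + g*(4 + g))) (O(g) = √(g + (g + g*(4 + g))*(g + 17)) = √(g + (g + g*(4 + g))*(17 + g)) = √(g + (17 + g)*(g + g*(4 + g))))
O((5*U(2, -4))*(-3))² = (√(((5*(5 - 1*(-4)))*(-3))*(86 + ((5*(5 - 1*(-4)))*(-3))² + 22*((5*(5 - 1*(-4)))*(-3)))))² = (√(((5*(5 + 4))*(-3))*(86 + ((5*(5 + 4))*(-3))² + 22*((5*(5 + 4))*(-3)))))² = (√(((5*9)*(-3))*(86 + ((5*9)*(-3))² + 22*((5*9)*(-3)))))² = (√((45*(-3))*(86 + (45*(-3))² + 22*(45*(-3)))))² = (√(-135*(86 + (-135)² + 22*(-135))))² = (√(-135*(86 + 18225 - 2970)))² = (√(-135*15341))² = (√(-2071035))² = (69*I*√435)² = -2071035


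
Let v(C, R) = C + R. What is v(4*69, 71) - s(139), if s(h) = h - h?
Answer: 347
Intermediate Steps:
s(h) = 0
v(4*69, 71) - s(139) = (4*69 + 71) - 1*0 = (276 + 71) + 0 = 347 + 0 = 347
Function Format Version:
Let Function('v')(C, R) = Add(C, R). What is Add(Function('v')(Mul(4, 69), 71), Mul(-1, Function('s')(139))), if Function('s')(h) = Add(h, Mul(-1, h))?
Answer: 347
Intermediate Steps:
Function('s')(h) = 0
Add(Function('v')(Mul(4, 69), 71), Mul(-1, Function('s')(139))) = Add(Add(Mul(4, 69), 71), Mul(-1, 0)) = Add(Add(276, 71), 0) = Add(347, 0) = 347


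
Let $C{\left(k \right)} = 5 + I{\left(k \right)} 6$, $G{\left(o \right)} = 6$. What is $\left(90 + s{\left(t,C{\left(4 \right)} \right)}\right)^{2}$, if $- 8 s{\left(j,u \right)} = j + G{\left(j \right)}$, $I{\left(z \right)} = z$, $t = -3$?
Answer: $\frac{514089}{64} \approx 8032.6$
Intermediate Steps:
$C{\left(k \right)} = 5 + 6 k$ ($C{\left(k \right)} = 5 + k 6 = 5 + 6 k$)
$s{\left(j,u \right)} = - \frac{3}{4} - \frac{j}{8}$ ($s{\left(j,u \right)} = - \frac{j + 6}{8} = - \frac{6 + j}{8} = - \frac{3}{4} - \frac{j}{8}$)
$\left(90 + s{\left(t,C{\left(4 \right)} \right)}\right)^{2} = \left(90 - \frac{3}{8}\right)^{2} = \left(\frac{717}{8}\right)^{2} = \frac{514089}{64}$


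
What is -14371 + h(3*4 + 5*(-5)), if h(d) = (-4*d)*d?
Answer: -15047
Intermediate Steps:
h(d) = -4*d**2
-14371 + h(3*4 + 5*(-5)) = -14371 - 4*(3*4 + 5*(-5))**2 = -14371 - 4*(12 - 25)**2 = -14371 - 4*(-13)**2 = -14371 - 4*169 = -14371 - 676 = -15047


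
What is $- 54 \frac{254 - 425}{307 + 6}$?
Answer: $\frac{9234}{313} \approx 29.502$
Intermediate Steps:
$- 54 \frac{254 - 425}{307 + 6} = - 54 \left(- \frac{171}{313}\right) = - 54 \left(\left(-171\right) \frac{1}{313}\right) = \left(-54\right) \left(- \frac{171}{313}\right) = \frac{9234}{313}$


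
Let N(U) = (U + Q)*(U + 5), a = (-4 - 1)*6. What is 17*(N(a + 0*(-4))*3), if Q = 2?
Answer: 35700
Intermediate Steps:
a = -30 (a = -5*6 = -30)
N(U) = (2 + U)*(5 + U) (N(U) = (U + 2)*(U + 5) = (2 + U)*(5 + U))
17*(N(a + 0*(-4))*3) = 17*((10 + (-30 + 0*(-4))**2 + 7*(-30 + 0*(-4)))*3) = 17*((10 + (-30 + 0)**2 + 7*(-30 + 0))*3) = 17*((10 + (-30)**2 + 7*(-30))*3) = 17*((10 + 900 - 210)*3) = 17*(700*3) = 17*2100 = 35700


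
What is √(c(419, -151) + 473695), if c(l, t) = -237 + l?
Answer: 3*√52653 ≈ 688.39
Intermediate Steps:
√(c(419, -151) + 473695) = √((-237 + 419) + 473695) = √(182 + 473695) = √473877 = 3*√52653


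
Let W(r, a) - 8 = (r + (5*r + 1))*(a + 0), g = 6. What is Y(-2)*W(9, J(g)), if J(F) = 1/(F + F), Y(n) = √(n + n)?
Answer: 151*I/6 ≈ 25.167*I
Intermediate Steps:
Y(n) = √2*√n (Y(n) = √(2*n) = √2*√n)
J(F) = 1/(2*F)
W(r, a) = 8 + a*(1 + 6*r) (W(r, a) = 8 + (r + (5*r + 1))*(a + 0) = 8 + (r + (1 + 5*r))*a = 8 + (1 + 6*r)*a = 8 + a*(1 + 6*r))
Y(-2)*W(9, J(g)) = (√2*√(-2))*(8 + (½)/6 + 6*((½)/6)*9) = (√2*(I*√2))*(8 + (½)*(⅙) + 6*((½)*(⅙))*9) = (2*I)*(8 + 1/12 + 6*(1/12)*9) = (2*I)*(8 + 1/12 + 9/2) = (2*I)*(151/12) = 151*I/6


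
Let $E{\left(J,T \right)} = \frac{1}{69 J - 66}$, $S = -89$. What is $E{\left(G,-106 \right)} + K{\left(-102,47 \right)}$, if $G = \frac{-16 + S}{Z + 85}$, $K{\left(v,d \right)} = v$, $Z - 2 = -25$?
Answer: $- \frac{1156436}{11337} \approx -102.01$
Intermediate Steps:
$Z = -23$ ($Z = 2 - 25 = -23$)
$G = - \frac{105}{62}$ ($G = \frac{-16 - 89}{-23 + 85} = - \frac{105}{62} \approx -1.6935$)
$E{\left(J,T \right)} = \frac{1}{-66 + 69 J}$
$E{\left(G,-106 \right)} + K{\left(-102,47 \right)} = \frac{1}{3 \left(-22 + 23 \left(- \frac{105}{62}\right)\right)} - 102 = \frac{1}{3 \left(-22 - \frac{2415}{62}\right)} - 102 = \frac{1}{3 \left(- \frac{3779}{62}\right)} - 102 = \frac{1}{3} \left(- \frac{62}{3779}\right) - 102 = - \frac{62}{11337} - 102 = - \frac{1156436}{11337}$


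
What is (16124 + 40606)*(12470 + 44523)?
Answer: 3233212890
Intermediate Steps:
(16124 + 40606)*(12470 + 44523) = 56730*56993 = 3233212890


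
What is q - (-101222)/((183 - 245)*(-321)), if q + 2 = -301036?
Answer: -27996061/93 ≈ -3.0103e+5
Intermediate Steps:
q = -301038 (q = -2 - 301036 = -301038)
q - (-101222)/((183 - 245)*(-321)) = -301038 - (-101222)/((183 - 245)*(-321)) = -301038 - (-101222)/((-62*(-321))) = -301038 - (-101222)/19902 = -301038 - 1*(-473/93) = -301038 + 473/93 = -27996061/93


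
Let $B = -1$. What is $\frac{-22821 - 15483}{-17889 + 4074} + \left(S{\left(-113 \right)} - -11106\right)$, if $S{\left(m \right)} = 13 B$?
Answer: $\frac{17032011}{1535} \approx 11096.0$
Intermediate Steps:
$S{\left(m \right)} = -13$ ($S{\left(m \right)} = 13 \left(-1\right) = -13$)
$\frac{-22821 - 15483}{-17889 + 4074} + \left(S{\left(-113 \right)} - -11106\right) = \frac{-22821 - 15483}{-17889 + 4074} - -11093 = - \frac{38304}{-13815} + \left(-13 + 11106\right) = \left(-38304\right) \left(- \frac{1}{13815}\right) + 11093 = \frac{4256}{1535} + 11093 = \frac{17032011}{1535}$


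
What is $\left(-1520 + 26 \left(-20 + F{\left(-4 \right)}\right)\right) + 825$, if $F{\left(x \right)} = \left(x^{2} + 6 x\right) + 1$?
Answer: $-1397$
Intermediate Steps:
$F{\left(x \right)} = 1 + x^{2} + 6 x$
$\left(-1520 + 26 \left(-20 + F{\left(-4 \right)}\right)\right) + 825 = \left(-1520 + 26 \left(-20 + \left(1 + \left(-4\right)^{2} + 6 \left(-4\right)\right)\right)\right) + 825 = \left(-1520 + 26 \left(-20 + \left(1 + 16 - 24\right)\right)\right) + 825 = \left(-1520 + 26 \left(-20 - 7\right)\right) + 825 = \left(-1520 + 26 \left(-27\right)\right) + 825 = \left(-1520 - 702\right) + 825 = -2222 + 825 = -1397$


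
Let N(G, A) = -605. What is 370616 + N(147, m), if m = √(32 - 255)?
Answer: 370011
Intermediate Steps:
m = I*√223 (m = √(-223) = I*√223 ≈ 14.933*I)
370616 + N(147, m) = 370616 - 605 = 370011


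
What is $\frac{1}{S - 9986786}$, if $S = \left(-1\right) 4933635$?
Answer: $- \frac{1}{14920421} \approx -6.7022 \cdot 10^{-8}$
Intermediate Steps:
$S = -4933635$
$\frac{1}{S - 9986786} = \frac{1}{-4933635 - 9986786} = \frac{1}{-14920421} = - \frac{1}{14920421}$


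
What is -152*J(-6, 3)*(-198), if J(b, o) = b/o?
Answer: -60192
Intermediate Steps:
-152*J(-6, 3)*(-198) = -(-912)/3*(-198) = -152*(-2)*(-198) = 304*(-198) = -60192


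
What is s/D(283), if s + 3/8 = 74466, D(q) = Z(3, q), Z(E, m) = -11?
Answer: -595725/88 ≈ -6769.6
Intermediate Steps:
D(q) = -11
s = 595725/8 (s = -3/8 + 74466 = 595725/8 ≈ 74466.)
s/D(283) = (595725/8)/(-11) = (595725/8)*(-1/11) = -595725/88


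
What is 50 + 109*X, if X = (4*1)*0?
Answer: 50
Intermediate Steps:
X = 0 (X = 4*0 = 0)
50 + 109*X = 50 + 109*0 = 50 + 0 = 50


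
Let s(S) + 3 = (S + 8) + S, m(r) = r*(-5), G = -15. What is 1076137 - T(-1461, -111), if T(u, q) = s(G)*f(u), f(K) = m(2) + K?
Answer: 1039362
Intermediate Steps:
m(r) = -5*r
s(S) = 5 + 2*S (s(S) = -3 + ((S + 8) + S) = -3 + ((8 + S) + S) = -3 + (8 + 2*S) = 5 + 2*S)
f(K) = -10 + K (f(K) = -5*2 + K = -10 + K)
T(u, q) = 250 - 25*u (T(u, q) = (5 + 2*(-15))*(-10 + u) = (5 - 30)*(-10 + u) = -25*(-10 + u) = 250 - 25*u)
1076137 - T(-1461, -111) = 1076137 - (250 - 25*(-1461)) = 1076137 - (250 + 36525) = 1076137 - 1*36775 = 1076137 - 36775 = 1039362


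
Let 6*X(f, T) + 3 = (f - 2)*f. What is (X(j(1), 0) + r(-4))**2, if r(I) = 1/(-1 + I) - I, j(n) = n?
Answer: 2209/225 ≈ 9.8178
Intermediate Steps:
X(f, T) = -1/2 + f*(-2 + f)/6 (X(f, T) = -1/2 + ((f - 2)*f)/6 = -1/2 + ((-2 + f)*f)/6 = -1/2 + (f*(-2 + f))/6 = -1/2 + f*(-2 + f)/6)
(X(j(1), 0) + r(-4))**2 = ((-1/2 - 1/3*1 + (1/6)*1**2) + (1 - 4 - 1*(-4)**2)/(-1 - 4))**2 = ((-1/2 - 1/3 + (1/6)*1) + (1 - 4 - 1*16)/(-5))**2 = ((-1/2 - 1/3 + 1/6) - (1 - 4 - 16)/5)**2 = (-2/3 - 1/5*(-19))**2 = (-2/3 + 19/5)**2 = (47/15)**2 = 2209/225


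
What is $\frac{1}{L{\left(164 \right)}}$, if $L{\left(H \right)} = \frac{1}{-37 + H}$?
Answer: $127$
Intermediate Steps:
$\frac{1}{L{\left(164 \right)}} = \frac{1}{\frac{1}{-37 + 164}} = \frac{1}{\frac{1}{127}} = 127$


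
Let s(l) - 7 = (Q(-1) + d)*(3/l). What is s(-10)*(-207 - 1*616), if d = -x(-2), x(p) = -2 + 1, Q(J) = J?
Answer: -5761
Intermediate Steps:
x(p) = -1
d = 1 (d = -1*(-1) = 1)
s(l) = 7 (s(l) = 7 + (-1 + 1)*(3/l) = 7 + 0*(3/l) = 7 + 0 = 7)
s(-10)*(-207 - 1*616) = 7*(-207 - 1*616) = 7*(-207 - 616) = 7*(-823) = -5761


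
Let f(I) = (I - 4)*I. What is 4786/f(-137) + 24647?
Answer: 476110885/19317 ≈ 24647.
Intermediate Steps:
f(I) = I*(-4 + I) (f(I) = (-4 + I)*I = I*(-4 + I))
4786/f(-137) + 24647 = 4786/((-137*(-4 - 137))) + 24647 = 4786/((-137*(-141))) + 24647 = 4786/19317 + 24647 = 476110885/19317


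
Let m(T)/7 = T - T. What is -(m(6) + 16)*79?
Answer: -1264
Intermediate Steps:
m(T) = 0 (m(T) = 7*(T - T) = 7*0 = 0)
-(m(6) + 16)*79 = -(0 + 16)*79 = -16*79 = -1*1264 = -1264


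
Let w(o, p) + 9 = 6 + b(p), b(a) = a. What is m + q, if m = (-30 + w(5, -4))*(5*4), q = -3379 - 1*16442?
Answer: -20561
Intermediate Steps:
w(o, p) = -3 + p (w(o, p) = -9 + (6 + p) = -3 + p)
q = -19821 (q = -3379 - 16442 = -19821)
m = -740 (m = (-30 + (-3 - 4))*(5*4) = (-30 - 7)*20 = -37*20 = -740)
m + q = -740 - 19821 = -20561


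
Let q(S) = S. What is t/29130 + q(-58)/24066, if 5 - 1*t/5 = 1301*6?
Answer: -31346129/23368086 ≈ -1.3414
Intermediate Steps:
t = -39005 (t = 25 - 6505*6 = 25 - 5*7806 = 25 - 39030 = -39005)
t/29130 + q(-58)/24066 = -39005/29130 - 58/24066 = -39005*1/29130 - 58*1/24066 = -7801/5826 - 29/12033 = -31346129/23368086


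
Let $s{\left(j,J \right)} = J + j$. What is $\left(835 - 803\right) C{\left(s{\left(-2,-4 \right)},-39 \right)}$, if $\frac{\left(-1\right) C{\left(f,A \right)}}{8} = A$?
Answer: $9984$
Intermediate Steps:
$C{\left(f,A \right)} = - 8 A$
$\left(835 - 803\right) C{\left(s{\left(-2,-4 \right)},-39 \right)} = \left(835 - 803\right) \left(\left(-8\right) \left(-39\right)\right) = 32 \cdot 312 = 9984$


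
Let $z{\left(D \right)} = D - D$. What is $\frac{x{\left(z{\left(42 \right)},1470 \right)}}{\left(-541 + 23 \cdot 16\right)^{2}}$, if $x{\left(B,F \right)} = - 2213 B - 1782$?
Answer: $- \frac{1782}{29929} \approx -0.059541$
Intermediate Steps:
$z{\left(D \right)} = 0$
$x{\left(B,F \right)} = -1782 - 2213 B$
$\frac{x{\left(z{\left(42 \right)},1470 \right)}}{\left(-541 + 23 \cdot 16\right)^{2}} = \frac{-1782 - 0}{\left(-541 + 23 \cdot 16\right)^{2}} = \frac{-1782 + 0}{\left(-541 + 368\right)^{2}} = - \frac{1782}{\left(-173\right)^{2}} = - \frac{1782}{29929}$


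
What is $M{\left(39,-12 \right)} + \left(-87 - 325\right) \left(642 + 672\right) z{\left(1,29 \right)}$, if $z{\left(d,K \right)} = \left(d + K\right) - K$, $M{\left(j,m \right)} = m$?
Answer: $-541380$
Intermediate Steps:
$z{\left(d,K \right)} = d$ ($z{\left(d,K \right)} = \left(K + d\right) - K = d$)
$M{\left(39,-12 \right)} + \left(-87 - 325\right) \left(642 + 672\right) z{\left(1,29 \right)} = -12 + \left(-87 - 325\right) \left(642 + 672\right) 1 = -12 + \left(-412\right) 1314 \cdot 1 = -12 - 541368 = -541380$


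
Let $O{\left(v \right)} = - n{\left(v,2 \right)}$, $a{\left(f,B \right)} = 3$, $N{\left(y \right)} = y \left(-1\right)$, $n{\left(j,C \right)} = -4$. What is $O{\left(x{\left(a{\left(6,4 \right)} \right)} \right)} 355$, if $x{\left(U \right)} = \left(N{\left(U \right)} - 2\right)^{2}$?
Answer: $1420$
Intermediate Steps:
$N{\left(y \right)} = - y$
$x{\left(U \right)} = \left(-2 - U\right)^{2}$ ($x{\left(U \right)} = \left(- U - 2\right)^{2} = \left(-2 - U\right)^{2}$)
$O{\left(v \right)} = 4$ ($O{\left(v \right)} = \left(-1\right) \left(-4\right) = 4$)
$O{\left(x{\left(a{\left(6,4 \right)} \right)} \right)} 355 = 4 \cdot 355 = 1420$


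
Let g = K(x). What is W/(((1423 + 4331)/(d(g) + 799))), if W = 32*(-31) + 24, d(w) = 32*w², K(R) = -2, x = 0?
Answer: -149556/959 ≈ -155.95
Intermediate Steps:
g = -2
W = -968 (W = -992 + 24 = -968)
W/(((1423 + 4331)/(d(g) + 799))) = -968*(32*(-2)² + 799)/(1423 + 4331) = -968/(5754/(32*4 + 799)) = -968/(5754/(128 + 799)) = -968/(5754/927) = -968/(5754*(1/927)) = -968/1918/309 = -968*309/1918 = -149556/959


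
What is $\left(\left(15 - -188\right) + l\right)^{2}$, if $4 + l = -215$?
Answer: $256$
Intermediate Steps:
$l = -219$ ($l = -4 - 215 = -219$)
$\left(\left(15 - -188\right) + l\right)^{2} = \left(\left(15 - -188\right) - 219\right)^{2} = \left(\left(15 + 188\right) - 219\right)^{2} = \left(203 - 219\right)^{2} = \left(-16\right)^{2} = 256$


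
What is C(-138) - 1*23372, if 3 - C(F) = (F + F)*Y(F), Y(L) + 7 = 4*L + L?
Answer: -215741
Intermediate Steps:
Y(L) = -7 + 5*L (Y(L) = -7 + (4*L + L) = -7 + 5*L)
C(F) = 3 - 2*F*(-7 + 5*F) (C(F) = 3 - (F + F)*(-7 + 5*F) = 3 - 2*F*(-7 + 5*F))
C(-138) - 1*23372 = (3 - 2*(-138)*(-7 + 5*(-138))) - 1*23372 = (3 - 2*(-138)*(-7 - 690)) - 23372 = (3 - 2*(-138)*(-697)) - 23372 = (3 - 192372) - 23372 = -192369 - 23372 = -215741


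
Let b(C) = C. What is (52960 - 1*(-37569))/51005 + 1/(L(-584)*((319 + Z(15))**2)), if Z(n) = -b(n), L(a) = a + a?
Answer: 9771871127747/5505575997440 ≈ 1.7749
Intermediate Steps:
L(a) = 2*a
Z(n) = -n
(52960 - 1*(-37569))/51005 + 1/(L(-584)*((319 + Z(15))**2)) = (52960 - 1*(-37569))/51005 + 1/(((2*(-584)))*((319 - 1*15)**2)) = (52960 + 37569)*(1/51005) + 1/((-1168)*((319 - 15)**2)) = 90529*(1/51005) - 1/(1168*(304**2)) = 90529/51005 - 1/1168/92416 = 90529/51005 - 1/1168*1/92416 = 90529/51005 - 1/107941888 = 9771871127747/5505575997440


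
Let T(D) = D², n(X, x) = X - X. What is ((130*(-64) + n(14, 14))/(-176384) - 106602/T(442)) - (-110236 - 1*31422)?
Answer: 366690783660/2588573 ≈ 1.4166e+5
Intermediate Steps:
n(X, x) = 0
((130*(-64) + n(14, 14))/(-176384) - 106602/T(442)) - (-110236 - 1*31422) = ((130*(-64) + 0)/(-176384) - 106602/(442²)) - (-110236 - 1*31422) = ((-8320 + 0)*(-1/176384) - 106602/195364) - (-110236 - 31422) = (-8320*(-1/176384) - 106602*1/195364) - 1*(-141658) = (5/106 - 53301/97682) + 141658 = -1290374/2588573 + 141658 = 366690783660/2588573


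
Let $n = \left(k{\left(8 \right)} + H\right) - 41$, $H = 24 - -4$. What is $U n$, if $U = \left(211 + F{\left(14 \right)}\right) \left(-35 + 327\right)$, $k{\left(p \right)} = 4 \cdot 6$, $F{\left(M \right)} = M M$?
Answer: $1307284$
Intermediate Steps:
$F{\left(M \right)} = M^{2}$
$k{\left(p \right)} = 24$
$H = 28$ ($H = 24 + 4 = 28$)
$n = 11$ ($n = \left(24 + 28\right) - 41 = 52 - 41 = 11$)
$U = 118844$ ($U = \left(211 + 14^{2}\right) \left(-35 + 327\right) = \left(211 + 196\right) 292 = 407 \cdot 292 = 118844$)
$U n = 118844 \cdot 11 = 1307284$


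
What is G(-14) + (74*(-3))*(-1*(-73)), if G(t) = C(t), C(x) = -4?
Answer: -16210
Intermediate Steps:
G(t) = -4
G(-14) + (74*(-3))*(-1*(-73)) = -4 + (74*(-3))*(-1*(-73)) = -4 - 222*73 = -4 - 16206 = -16210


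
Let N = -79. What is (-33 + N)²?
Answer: 12544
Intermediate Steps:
(-33 + N)² = (-33 - 79)² = (-112)² = 12544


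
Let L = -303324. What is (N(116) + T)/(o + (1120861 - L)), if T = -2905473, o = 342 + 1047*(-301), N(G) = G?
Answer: -2905357/1109380 ≈ -2.6189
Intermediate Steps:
o = -314805 (o = 342 - 315147 = -314805)
(N(116) + T)/(o + (1120861 - L)) = (116 - 2905473)/(-314805 + (1120861 - 1*(-303324))) = -2905357/(-314805 + (1120861 + 303324)) = -2905357/(-314805 + 1424185) = -2905357/1109380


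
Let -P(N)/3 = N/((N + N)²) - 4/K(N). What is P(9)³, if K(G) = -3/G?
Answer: -81182737/1728 ≈ -46981.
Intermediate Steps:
P(N) = -4*N - 3/(4*N) (P(N) = -3*(N/((N + N)²) - 4*(-N/3)) = -3*(N/((2*N)²) - (-4)*N/3) = -3*(N/((4*N²)) + 4*N/3) = -3*(N*(1/(4*N²)) + 4*N/3) = -3*(1/(4*N) + 4*N/3) = -4*N - 3/(4*N))
P(9)³ = (-4*9 - ¾/9)³ = (-36 - ¾*⅑)³ = (-36 - 1/12)³ = (-433/12)³ = -81182737/1728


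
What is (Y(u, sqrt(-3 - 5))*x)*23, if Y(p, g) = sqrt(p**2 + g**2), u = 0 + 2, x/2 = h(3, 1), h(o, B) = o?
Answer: 276*I ≈ 276.0*I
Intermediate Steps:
x = 6 (x = 2*3 = 6)
u = 2
Y(p, g) = sqrt(g**2 + p**2)
(Y(u, sqrt(-3 - 5))*x)*23 = (sqrt((sqrt(-3 - 5))**2 + 2**2)*6)*23 = (sqrt((sqrt(-8))**2 + 4)*6)*23 = (sqrt((2*I*sqrt(2))**2 + 4)*6)*23 = (sqrt(-8 + 4)*6)*23 = (sqrt(-4)*6)*23 = ((2*I)*6)*23 = (12*I)*23 = 276*I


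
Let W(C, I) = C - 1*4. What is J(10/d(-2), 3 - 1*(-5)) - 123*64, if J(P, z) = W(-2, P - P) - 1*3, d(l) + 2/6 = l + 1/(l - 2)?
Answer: -7881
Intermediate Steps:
d(l) = -⅓ + l + 1/(-2 + l) (d(l) = -⅓ + (l + 1/(l - 2)) = -⅓ + (l + 1/(-2 + l)) = -⅓ + l + 1/(-2 + l))
W(C, I) = -4 + C (W(C, I) = C - 4 = -4 + C)
J(P, z) = -9 (J(P, z) = (-4 - 2) - 1*3 = -6 - 3 = -9)
J(10/d(-2), 3 - 1*(-5)) - 123*64 = -9 - 123*64 = -9 - 7872 = -7881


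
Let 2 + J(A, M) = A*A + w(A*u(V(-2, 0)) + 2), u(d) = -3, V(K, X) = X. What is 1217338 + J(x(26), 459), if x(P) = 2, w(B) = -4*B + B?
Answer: 1217352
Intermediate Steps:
w(B) = -3*B
J(A, M) = -8 + A² + 9*A (J(A, M) = -2 + (A*A - 3*(A*(-3) + 2)) = -2 + (A² - 3*(-3*A + 2)) = -2 + (A² - 3*(2 - 3*A)) = -2 + (A² + (-6 + 9*A)) = -2 + (-6 + A² + 9*A) = -8 + A² + 9*A)
1217338 + J(x(26), 459) = 1217338 + (-8 + 2² + 9*2) = 1217338 + (-8 + 4 + 18) = 1217338 + 14 = 1217352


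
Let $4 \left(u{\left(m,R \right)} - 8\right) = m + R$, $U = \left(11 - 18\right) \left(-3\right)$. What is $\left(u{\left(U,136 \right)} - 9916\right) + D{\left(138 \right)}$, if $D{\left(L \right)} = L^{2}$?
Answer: $\frac{36701}{4} \approx 9175.3$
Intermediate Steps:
$U = 21$ ($U = \left(11 - 18\right) \left(-3\right) = \left(-7\right) \left(-3\right) = 21$)
$u{\left(m,R \right)} = 8 + \frac{R}{4} + \frac{m}{4}$ ($u{\left(m,R \right)} = 8 + \frac{m + R}{4} = 8 + \frac{R + m}{4} = 8 + \left(\frac{R}{4} + \frac{m}{4}\right) = 8 + \frac{R}{4} + \frac{m}{4}$)
$\left(u{\left(U,136 \right)} - 9916\right) + D{\left(138 \right)} = \left(\left(8 + \frac{1}{4} \cdot 136 + \frac{1}{4} \cdot 21\right) - 9916\right) + 138^{2} = \left(\left(8 + 34 + \frac{21}{4}\right) - 9916\right) + 19044 = \left(\frac{189}{4} - 9916\right) + 19044 = - \frac{39475}{4} + 19044 = \frac{36701}{4}$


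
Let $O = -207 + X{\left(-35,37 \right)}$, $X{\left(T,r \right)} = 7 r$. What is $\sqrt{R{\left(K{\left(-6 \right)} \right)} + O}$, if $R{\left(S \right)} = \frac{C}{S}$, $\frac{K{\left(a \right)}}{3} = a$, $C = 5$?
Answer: $\frac{7 \sqrt{38}}{6} \approx 7.1918$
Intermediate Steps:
$K{\left(a \right)} = 3 a$
$R{\left(S \right)} = \frac{5}{S}$
$O = 52$ ($O = -207 + 7 \cdot 37 = -207 + 259 = 52$)
$\sqrt{R{\left(K{\left(-6 \right)} \right)} + O} = \sqrt{\frac{5}{3 \left(-6\right)} + 52} = \sqrt{\frac{5}{-18} + 52} = \sqrt{5 \left(- \frac{1}{18}\right) + 52} = \sqrt{- \frac{5}{18} + 52} = \sqrt{\frac{931}{18}} = \frac{7 \sqrt{38}}{6}$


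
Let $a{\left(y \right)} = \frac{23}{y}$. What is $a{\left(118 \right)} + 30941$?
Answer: $\frac{3651061}{118} \approx 30941.0$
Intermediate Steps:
$a{\left(118 \right)} + 30941 = \frac{23}{118} + 30941 = \frac{3651061}{118}$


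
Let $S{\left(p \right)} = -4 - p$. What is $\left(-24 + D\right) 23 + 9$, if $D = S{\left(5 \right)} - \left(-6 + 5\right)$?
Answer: $-727$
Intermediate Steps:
$D = -8$ ($D = \left(-4 - 5\right) - \left(-6 + 5\right) = \left(-4 - 5\right) - -1 = -9 + 1 = -8$)
$\left(-24 + D\right) 23 + 9 = \left(-24 - 8\right) 23 + 9 = \left(-32\right) 23 + 9 = -736 + 9 = -727$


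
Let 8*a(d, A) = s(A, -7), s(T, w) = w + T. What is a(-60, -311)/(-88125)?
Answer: 53/117500 ≈ 0.00045106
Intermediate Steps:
s(T, w) = T + w
a(d, A) = -7/8 + A/8 (a(d, A) = (A - 7)/8 = (-7 + A)/8 = -7/8 + A/8)
a(-60, -311)/(-88125) = (-7/8 + (1/8)*(-311))/(-88125) = (-7/8 - 311/8)*(-1/88125) = -159/4*(-1/88125) = 53/117500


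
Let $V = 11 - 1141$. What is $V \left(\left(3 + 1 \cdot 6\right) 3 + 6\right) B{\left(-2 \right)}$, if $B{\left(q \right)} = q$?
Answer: $74580$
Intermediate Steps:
$V = -1130$
$V \left(\left(3 + 1 \cdot 6\right) 3 + 6\right) B{\left(-2 \right)} = - 1130 \left(\left(3 + 1 \cdot 6\right) 3 + 6\right) \left(-2\right) = - 1130 \left(\left(3 + 6\right) 3 + 6\right) \left(-2\right) = - 1130 \left(9 \cdot 3 + 6\right) \left(-2\right) = - 1130 \left(27 + 6\right) \left(-2\right) = - 1130 \cdot 33 \left(-2\right) = \left(-1130\right) \left(-66\right) = 74580$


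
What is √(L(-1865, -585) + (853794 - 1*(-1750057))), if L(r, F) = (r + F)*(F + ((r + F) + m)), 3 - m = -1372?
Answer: 11*√55131 ≈ 2582.8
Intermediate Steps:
m = 1375 (m = 3 - 1*(-1372) = 3 + 1372 = 1375)
L(r, F) = (F + r)*(1375 + r + 2*F) (L(r, F) = (r + F)*(F + ((r + F) + 1375)) = (F + r)*(F + ((F + r) + 1375)) = (F + r)*(F + (1375 + F + r)) = (F + r)*(1375 + r + 2*F))
√(L(-1865, -585) + (853794 - 1*(-1750057))) = √(((-1865)² + 2*(-585)² + 1375*(-585) + 1375*(-1865) + 3*(-585)*(-1865)) + (853794 - 1*(-1750057))) = √((3478225 + 2*342225 - 804375 - 2564375 + 3273075) + (853794 + 1750057)) = √((3478225 + 684450 - 804375 - 2564375 + 3273075) + 2603851) = √(4067000 + 2603851) = √6670851 = 11*√55131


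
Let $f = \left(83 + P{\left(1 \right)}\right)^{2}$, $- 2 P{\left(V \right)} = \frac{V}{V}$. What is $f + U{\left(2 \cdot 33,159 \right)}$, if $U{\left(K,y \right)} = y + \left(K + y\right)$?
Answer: $\frac{28761}{4} \approx 7190.3$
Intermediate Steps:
$P{\left(V \right)} = - \frac{1}{2}$ ($P{\left(V \right)} = - \frac{V \frac{1}{V}}{2} = \left(- \frac{1}{2}\right) 1 = - \frac{1}{2}$)
$U{\left(K,y \right)} = K + 2 y$
$f = \frac{27225}{4}$ ($f = \left(83 - \frac{1}{2}\right)^{2} = \left(\frac{165}{2}\right)^{2} = \frac{27225}{4} \approx 6806.3$)
$f + U{\left(2 \cdot 33,159 \right)} = \frac{27225}{4} + \left(2 \cdot 33 + 2 \cdot 159\right) = \frac{27225}{4} + \left(66 + 318\right) = \frac{27225}{4} + 384 = \frac{28761}{4}$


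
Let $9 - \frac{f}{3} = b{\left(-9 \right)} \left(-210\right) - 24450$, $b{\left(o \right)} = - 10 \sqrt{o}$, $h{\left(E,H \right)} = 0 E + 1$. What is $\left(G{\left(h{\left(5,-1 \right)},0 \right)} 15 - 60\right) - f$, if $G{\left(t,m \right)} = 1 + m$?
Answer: $-73422 + 18900 i \approx -73422.0 + 18900.0 i$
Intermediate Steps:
$h{\left(E,H \right)} = 1$ ($h{\left(E,H \right)} = 0 + 1 = 1$)
$f = 73377 - 18900 i$ ($f = 27 - 3 \left(- 10 \sqrt{-9} \left(-210\right) - 24450\right) = 27 - 3 \left(- 10 \cdot 3 i \left(-210\right) - 24450\right) = 27 - 3 \left(- 30 i \left(-210\right) - 24450\right) = 27 - 3 \left(6300 i - 24450\right) = 27 - 3 \left(-24450 + 6300 i\right) = 27 + \left(73350 - 18900 i\right) = 73377 - 18900 i \approx 73377.0 - 18900.0 i$)
$\left(G{\left(h{\left(5,-1 \right)},0 \right)} 15 - 60\right) - f = \left(\left(1 + 0\right) 15 - 60\right) - \left(73377 - 18900 i\right) = \left(1 \cdot 15 - 60\right) - \left(73377 - 18900 i\right) = \left(15 - 60\right) - \left(73377 - 18900 i\right) = -45 - \left(73377 - 18900 i\right) = -73422 + 18900 i$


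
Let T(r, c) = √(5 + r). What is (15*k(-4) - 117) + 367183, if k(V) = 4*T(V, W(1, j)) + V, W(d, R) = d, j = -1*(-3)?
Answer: 367066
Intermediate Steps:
j = 3
k(V) = V + 4*√(5 + V) (k(V) = 4*√(5 + V) + V = V + 4*√(5 + V))
(15*k(-4) - 117) + 367183 = (15*(-4 + 4*√(5 - 4)) - 117) + 367183 = (15*(-4 + 4*√1) - 117) + 367183 = (15*(-4 + 4*1) - 117) + 367183 = (15*(-4 + 4) - 117) + 367183 = (15*0 - 117) + 367183 = (0 - 117) + 367183 = -117 + 367183 = 367066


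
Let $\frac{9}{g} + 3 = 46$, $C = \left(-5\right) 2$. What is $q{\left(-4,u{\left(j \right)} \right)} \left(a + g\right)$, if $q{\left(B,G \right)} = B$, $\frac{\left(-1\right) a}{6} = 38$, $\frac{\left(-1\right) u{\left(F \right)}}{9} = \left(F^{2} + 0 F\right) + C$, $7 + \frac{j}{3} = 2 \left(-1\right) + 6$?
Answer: $\frac{39180}{43} \approx 911.16$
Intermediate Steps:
$j = -9$ ($j = -21 + 3 \left(2 \left(-1\right) + 6\right) = -21 + 3 \left(-2 + 6\right) = -21 + 3 \cdot 4 = -21 + 12 = -9$)
$C = -10$
$u{\left(F \right)} = 90 - 9 F^{2}$ ($u{\left(F \right)} = - 9 \left(\left(F^{2} + 0 F\right) - 10\right) = - 9 \left(\left(F^{2} + 0\right) - 10\right) = - 9 \left(F^{2} - 10\right) = - 9 \left(-10 + F^{2}\right) = 90 - 9 F^{2}$)
$a = -228$ ($a = \left(-6\right) 38 = -228$)
$g = \frac{9}{43}$ ($g = \frac{9}{-3 + 46} = \frac{9}{43} \approx 0.2093$)
$q{\left(-4,u{\left(j \right)} \right)} \left(a + g\right) = - 4 \left(-228 + \frac{9}{43}\right) = \left(-4\right) \left(- \frac{9795}{43}\right) = \frac{39180}{43}$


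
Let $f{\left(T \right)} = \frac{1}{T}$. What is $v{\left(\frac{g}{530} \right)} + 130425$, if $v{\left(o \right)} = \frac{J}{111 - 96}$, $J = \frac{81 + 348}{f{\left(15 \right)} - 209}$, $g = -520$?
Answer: $\frac{408751521}{3134} \approx 1.3042 \cdot 10^{5}$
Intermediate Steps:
$J = - \frac{6435}{3134}$ ($J = \frac{81 + 348}{\frac{1}{15} - 209} = \frac{429}{\frac{1}{15} - 209} = \frac{429}{- \frac{3134}{15}} = 429 \left(- \frac{15}{3134}\right) = - \frac{6435}{3134} \approx -2.0533$)
$v{\left(o \right)} = - \frac{429}{3134}$ ($v{\left(o \right)} = - \frac{6435}{3134 \left(111 - 96\right)} = - \frac{6435}{3134 \cdot 15} = \left(- \frac{6435}{3134}\right) \frac{1}{15} = - \frac{429}{3134}$)
$v{\left(\frac{g}{530} \right)} + 130425 = - \frac{429}{3134} + 130425 = \frac{408751521}{3134}$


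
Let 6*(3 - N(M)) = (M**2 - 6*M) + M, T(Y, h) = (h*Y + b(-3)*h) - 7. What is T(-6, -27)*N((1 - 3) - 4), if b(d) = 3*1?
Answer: -592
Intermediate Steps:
b(d) = 3
T(Y, h) = -7 + 3*h + Y*h (T(Y, h) = (h*Y + 3*h) - 7 = (Y*h + 3*h) - 7 = (3*h + Y*h) - 7 = -7 + 3*h + Y*h)
N(M) = 3 - M**2/6 + 5*M/6 (N(M) = 3 - ((M**2 - 6*M) + M)/6 = 3 - (M**2 - 5*M)/6 = 3 + (-M**2/6 + 5*M/6) = 3 - M**2/6 + 5*M/6)
T(-6, -27)*N((1 - 3) - 4) = (-7 + 3*(-27) - 6*(-27))*(3 - ((1 - 3) - 4)**2/6 + 5*((1 - 3) - 4)/6) = (-7 - 81 + 162)*(3 - (-2 - 4)**2/6 + 5*(-2 - 4)/6) = 74*(3 - 1/6*(-6)**2 + (5/6)*(-6)) = 74*(3 - 1/6*36 - 5) = 74*(3 - 6 - 5) = 74*(-8) = -592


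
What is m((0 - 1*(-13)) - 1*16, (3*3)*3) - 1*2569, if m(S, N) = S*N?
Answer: -2650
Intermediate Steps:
m(S, N) = N*S
m((0 - 1*(-13)) - 1*16, (3*3)*3) - 1*2569 = ((3*3)*3)*((0 - 1*(-13)) - 1*16) - 1*2569 = (9*3)*((0 + 13) - 16) - 2569 = 27*(13 - 16) - 2569 = 27*(-3) - 2569 = -81 - 2569 = -2650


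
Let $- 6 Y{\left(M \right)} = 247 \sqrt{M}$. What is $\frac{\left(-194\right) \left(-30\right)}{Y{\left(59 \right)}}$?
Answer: $- \frac{34920 \sqrt{59}}{14573} \approx -18.406$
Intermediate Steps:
$Y{\left(M \right)} = - \frac{247 \sqrt{M}}{6}$
$\frac{\left(-194\right) \left(-30\right)}{Y{\left(59 \right)}} = \frac{\left(-194\right) \left(-30\right)}{\left(- \frac{247}{6}\right) \sqrt{59}} = 5820 \left(- \frac{6 \sqrt{59}}{14573}\right) = - \frac{34920 \sqrt{59}}{14573}$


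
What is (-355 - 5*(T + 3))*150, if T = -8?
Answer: -49500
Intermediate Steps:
(-355 - 5*(T + 3))*150 = (-355 - 5*(-8 + 3))*150 = (-355 - 5*(-5))*150 = (-355 + 25)*150 = -330*150 = -49500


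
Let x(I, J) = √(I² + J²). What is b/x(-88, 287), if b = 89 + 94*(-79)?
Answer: -7337*√90113/90113 ≈ -24.441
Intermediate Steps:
b = -7337 (b = 89 - 7426 = -7337)
b/x(-88, 287) = -7337/√((-88)² + 287²) = -7337/√(7744 + 82369) = -7337*√90113/90113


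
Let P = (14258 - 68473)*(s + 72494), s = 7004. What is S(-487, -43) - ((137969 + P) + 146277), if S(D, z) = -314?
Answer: 4309699510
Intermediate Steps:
P = -4309984070 (P = (14258 - 68473)*(7004 + 72494) = -54215*79498 = -4309984070)
S(-487, -43) - ((137969 + P) + 146277) = -314 - ((137969 - 4309984070) + 146277) = -314 - (-4309846101 + 146277) = -314 - 1*(-4309699824) = -314 + 4309699824 = 4309699510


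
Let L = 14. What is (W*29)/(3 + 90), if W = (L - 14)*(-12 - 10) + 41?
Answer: 1189/93 ≈ 12.785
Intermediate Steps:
W = 41 (W = (14 - 14)*(-12 - 10) + 41 = 0*(-22) + 41 = 0 + 41 = 41)
(W*29)/(3 + 90) = (41*29)/(3 + 90) = 1189/93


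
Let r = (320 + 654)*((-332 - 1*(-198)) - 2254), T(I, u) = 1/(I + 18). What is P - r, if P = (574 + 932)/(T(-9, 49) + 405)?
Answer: 4240144353/1823 ≈ 2.3259e+6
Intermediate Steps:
T(I, u) = 1/(18 + I)
P = 6777/1823 (P = (574 + 932)/(1/(18 - 9) + 405) = 1506/(1/9 + 405) = 1506/(3646/9) = 1506*(9/3646) = 6777/1823 ≈ 3.7175)
r = -2325912 (r = 974*((-332 + 198) - 2254) = 974*(-134 - 2254) = 974*(-2388) = -2325912)
P - r = 6777/1823 - 1*(-2325912) = 6777/1823 + 2325912 = 4240144353/1823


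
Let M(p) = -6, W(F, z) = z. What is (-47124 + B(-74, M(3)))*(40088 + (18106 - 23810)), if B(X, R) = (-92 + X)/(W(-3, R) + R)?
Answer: -4859507912/3 ≈ -1.6198e+9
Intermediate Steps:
B(X, R) = (-92 + X)/(2*R) (B(X, R) = (-92 + X)/(R + R) = (-92 + X)/((2*R)) = (-92 + X)*(1/(2*R)) = (-92 + X)/(2*R))
(-47124 + B(-74, M(3)))*(40088 + (18106 - 23810)) = (-47124 + (½)*(-92 - 74)/(-6))*(40088 + (18106 - 23810)) = (-47124 + (½)*(-⅙)*(-166))*(40088 - 5704) = (-47124 + 83/6)*34384 = -282661/6*34384 = -4859507912/3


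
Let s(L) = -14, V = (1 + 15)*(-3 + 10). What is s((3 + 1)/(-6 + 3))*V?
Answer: -1568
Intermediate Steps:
V = 112 (V = 16*7 = 112)
s((3 + 1)/(-6 + 3))*V = -14*112 = -1568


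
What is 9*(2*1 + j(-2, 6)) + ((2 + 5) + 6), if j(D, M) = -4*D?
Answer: 103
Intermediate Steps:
9*(2*1 + j(-2, 6)) + ((2 + 5) + 6) = 9*(2*1 - 4*(-2)) + ((2 + 5) + 6) = 9*(2 + 8) + (7 + 6) = 9*10 + 13 = 90 + 13 = 103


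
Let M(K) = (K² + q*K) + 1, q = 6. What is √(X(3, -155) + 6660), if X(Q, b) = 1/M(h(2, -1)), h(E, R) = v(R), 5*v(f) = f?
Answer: √26615/2 ≈ 81.571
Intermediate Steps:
v(f) = f/5
h(E, R) = R/5
M(K) = 1 + K² + 6*K (M(K) = (K² + 6*K) + 1 = 1 + K² + 6*K)
X(Q, b) = -25/4 (X(Q, b) = 1/(1 + ((⅕)*(-1))² + 6*((⅕)*(-1))) = 1/(1 + (-⅕)² + 6*(-⅕)) = 1/(1 + 1/25 - 6/5) = 1/(-4/25) = -25/4)
√(X(3, -155) + 6660) = √(-25/4 + 6660) = √(26615/4) = √26615/2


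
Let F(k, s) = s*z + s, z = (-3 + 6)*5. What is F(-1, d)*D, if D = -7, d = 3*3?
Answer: -1008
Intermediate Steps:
z = 15 (z = 3*5 = 15)
d = 9
F(k, s) = 16*s (F(k, s) = s*15 + s = 15*s + s = 16*s)
F(-1, d)*D = (16*9)*(-7) = 144*(-7) = -1008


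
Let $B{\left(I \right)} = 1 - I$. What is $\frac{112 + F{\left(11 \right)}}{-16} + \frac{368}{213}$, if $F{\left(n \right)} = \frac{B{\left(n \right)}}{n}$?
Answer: $- \frac{97759}{18744} \approx -5.2155$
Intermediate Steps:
$F{\left(n \right)} = \frac{1 - n}{n}$
$\frac{112 + F{\left(11 \right)}}{-16} + \frac{368}{213} = \frac{112 + \frac{1 - 11}{11}}{-16} + \frac{368}{213} = \left(112 + \frac{1 - 11}{11}\right) \left(- \frac{1}{16}\right) + 368 \cdot \frac{1}{213} = \left(112 + \frac{1}{11} \left(-10\right)\right) \left(- \frac{1}{16}\right) + \frac{368}{213} = \left(112 - \frac{10}{11}\right) \left(- \frac{1}{16}\right) + \frac{368}{213} = \frac{1222}{11} \left(- \frac{1}{16}\right) + \frac{368}{213} = - \frac{611}{88} + \frac{368}{213} = - \frac{97759}{18744}$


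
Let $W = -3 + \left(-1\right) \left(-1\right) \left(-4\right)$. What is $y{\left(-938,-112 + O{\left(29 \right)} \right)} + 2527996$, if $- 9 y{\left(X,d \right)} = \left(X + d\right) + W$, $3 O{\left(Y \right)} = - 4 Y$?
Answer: $\frac{68259179}{27} \approx 2.5281 \cdot 10^{6}$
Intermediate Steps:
$O{\left(Y \right)} = - \frac{4 Y}{3}$ ($O{\left(Y \right)} = \frac{\left(-4\right) Y}{3} = - \frac{4 Y}{3}$)
$W = -7$ ($W = -3 + 1 \left(-4\right) = -3 - 4 = -7$)
$y{\left(X,d \right)} = \frac{7}{9} - \frac{X}{9} - \frac{d}{9}$ ($y{\left(X,d \right)} = - \frac{\left(X + d\right) - 7}{9} = - \frac{-7 + X + d}{9} = \frac{7}{9} - \frac{X}{9} - \frac{d}{9}$)
$y{\left(-938,-112 + O{\left(29 \right)} \right)} + 2527996 = \left(\frac{7}{9} - - \frac{938}{9} - \frac{-112 - \frac{116}{3}}{9}\right) + 2527996 = \left(\frac{7}{9} + \frac{938}{9} - \frac{-112 - \frac{116}{3}}{9}\right) + 2527996 = \left(\frac{7}{9} + \frac{938}{9} - - \frac{452}{27}\right) + 2527996 = \left(\frac{7}{9} + \frac{938}{9} + \frac{452}{27}\right) + 2527996 = \frac{3287}{27} + 2527996 = \frac{68259179}{27}$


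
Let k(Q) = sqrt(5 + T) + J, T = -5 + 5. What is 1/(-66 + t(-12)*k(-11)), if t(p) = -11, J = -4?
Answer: 2/11 - sqrt(5)/11 ≈ -0.021461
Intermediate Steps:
T = 0
k(Q) = -4 + sqrt(5) (k(Q) = sqrt(5 + 0) - 4 = sqrt(5) - 4 = -4 + sqrt(5))
1/(-66 + t(-12)*k(-11)) = 1/(-66 - 11*(-4 + sqrt(5))) = 1/(-66 + (44 - 11*sqrt(5))) = 1/(-22 - 11*sqrt(5))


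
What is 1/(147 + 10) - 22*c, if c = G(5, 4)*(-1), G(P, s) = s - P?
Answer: -3453/157 ≈ -21.994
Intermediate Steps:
c = 1 (c = (4 - 1*5)*(-1) = (4 - 5)*(-1) = -1*(-1) = 1)
1/(147 + 10) - 22*c = 1/(147 + 10) - 22*1 = 1/157 - 22 = -3453/157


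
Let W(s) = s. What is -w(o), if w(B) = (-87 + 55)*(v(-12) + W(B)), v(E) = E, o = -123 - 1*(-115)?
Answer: -640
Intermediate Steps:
o = -8 (o = -123 + 115 = -8)
w(B) = 384 - 32*B (w(B) = (-87 + 55)*(-12 + B) = -32*(-12 + B) = 384 - 32*B)
-w(o) = -(384 - 32*(-8)) = -(384 + 256) = -1*640 = -640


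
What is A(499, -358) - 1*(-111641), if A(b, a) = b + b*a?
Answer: -66502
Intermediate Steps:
A(b, a) = b + a*b
A(499, -358) - 1*(-111641) = 499*(1 - 358) - 1*(-111641) = 499*(-357) + 111641 = -178143 + 111641 = -66502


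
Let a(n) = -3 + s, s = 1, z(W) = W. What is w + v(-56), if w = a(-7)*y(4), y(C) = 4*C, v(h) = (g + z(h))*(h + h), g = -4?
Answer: 6688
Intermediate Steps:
v(h) = 2*h*(-4 + h) (v(h) = (-4 + h)*(h + h) = (-4 + h)*(2*h) = 2*h*(-4 + h))
a(n) = -2 (a(n) = -3 + 1 = -2)
w = -32 (w = -8*4 = -2*16 = -32)
w + v(-56) = -32 + 2*(-56)*(-4 - 56) = -32 + 2*(-56)*(-60) = -32 + 6720 = 6688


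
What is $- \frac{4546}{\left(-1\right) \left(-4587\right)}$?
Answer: $- \frac{4546}{4587} \approx -0.99106$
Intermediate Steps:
$- \frac{4546}{\left(-1\right) \left(-4587\right)} = - \frac{4546}{4587}$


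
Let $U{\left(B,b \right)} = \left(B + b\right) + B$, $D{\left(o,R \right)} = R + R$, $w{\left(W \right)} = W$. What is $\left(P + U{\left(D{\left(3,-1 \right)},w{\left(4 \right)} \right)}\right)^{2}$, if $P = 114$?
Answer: $12996$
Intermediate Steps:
$D{\left(o,R \right)} = 2 R$
$U{\left(B,b \right)} = b + 2 B$
$\left(P + U{\left(D{\left(3,-1 \right)},w{\left(4 \right)} \right)}\right)^{2} = \left(114 + \left(4 + 2 \cdot 2 \left(-1\right)\right)\right)^{2} = \left(114 + \left(4 + 2 \left(-2\right)\right)\right)^{2} = \left(114 + \left(4 - 4\right)\right)^{2} = \left(114 + 0\right)^{2} = 114^{2} = 12996$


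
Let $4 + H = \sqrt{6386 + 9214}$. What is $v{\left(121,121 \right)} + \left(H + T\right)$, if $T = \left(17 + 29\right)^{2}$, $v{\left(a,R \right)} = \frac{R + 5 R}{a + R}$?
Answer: $2115 + 20 \sqrt{39} \approx 2239.9$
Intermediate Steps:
$v{\left(a,R \right)} = \frac{6 R}{R + a}$
$H = -4 + 20 \sqrt{39}$ ($H = -4 + \sqrt{6386 + 9214} = -4 + \sqrt{15600} = -4 + 20 \sqrt{39} \approx 120.9$)
$T = 2116$ ($T = 46^{2} = 2116$)
$v{\left(121,121 \right)} + \left(H + T\right) = 6 \cdot 121 \frac{1}{121 + 121} + \left(\left(-4 + 20 \sqrt{39}\right) + 2116\right) = 6 \cdot 121 \cdot \frac{1}{242} + \left(2112 + 20 \sqrt{39}\right) = 3 + \left(2112 + 20 \sqrt{39}\right) = 2115 + 20 \sqrt{39}$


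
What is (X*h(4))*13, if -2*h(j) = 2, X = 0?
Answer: 0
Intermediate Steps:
h(j) = -1 (h(j) = -1/2*2 = -1)
(X*h(4))*13 = (0*(-1))*13 = 0*13 = 0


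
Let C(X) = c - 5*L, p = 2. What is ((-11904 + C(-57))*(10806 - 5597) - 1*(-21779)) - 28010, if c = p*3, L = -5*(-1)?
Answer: -62113138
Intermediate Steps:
L = 5
c = 6 (c = 2*3 = 6)
C(X) = -19 (C(X) = 6 - 5*5 = 6 - 25 = -19)
((-11904 + C(-57))*(10806 - 5597) - 1*(-21779)) - 28010 = ((-11904 - 19)*(10806 - 5597) - 1*(-21779)) - 28010 = (-11923*5209 + 21779) - 28010 = (-62106907 + 21779) - 28010 = -62085128 - 28010 = -62113138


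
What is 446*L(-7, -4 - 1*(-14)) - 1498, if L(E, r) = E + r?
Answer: -160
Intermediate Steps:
446*L(-7, -4 - 1*(-14)) - 1498 = 446*(-7 + (-4 - 1*(-14))) - 1498 = 446*(-7 + (-4 + 14)) - 1498 = 446*(-7 + 10) - 1498 = 446*3 - 1498 = 1338 - 1498 = -160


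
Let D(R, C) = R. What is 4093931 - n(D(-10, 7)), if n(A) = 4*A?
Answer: 4093971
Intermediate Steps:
4093931 - n(D(-10, 7)) = 4093931 - 4*(-10) = 4093931 - 1*(-40) = 4093931 + 40 = 4093971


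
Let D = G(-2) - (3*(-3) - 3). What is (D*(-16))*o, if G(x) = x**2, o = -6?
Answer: 1536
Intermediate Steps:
D = 16 (D = (-2)**2 - (3*(-3) - 3) = 4 - (-9 - 3) = 4 - 1*(-12) = 4 + 12 = 16)
(D*(-16))*o = (16*(-16))*(-6) = -256*(-6) = 1536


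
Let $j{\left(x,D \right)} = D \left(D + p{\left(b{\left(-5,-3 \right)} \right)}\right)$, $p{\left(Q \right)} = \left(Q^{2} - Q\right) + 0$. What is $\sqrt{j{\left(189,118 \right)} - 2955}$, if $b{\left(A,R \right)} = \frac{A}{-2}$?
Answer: $\frac{\sqrt{45646}}{2} \approx 106.82$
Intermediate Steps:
$b{\left(A,R \right)} = - \frac{A}{2}$ ($b{\left(A,R \right)} = A \left(- \frac{1}{2}\right) = - \frac{A}{2}$)
$p{\left(Q \right)} = Q^{2} - Q$
$j{\left(x,D \right)} = D \left(\frac{15}{4} + D\right)$ ($j{\left(x,D \right)} = D \left(D + \left(- \frac{1}{2}\right) \left(-5\right) \left(-1 - - \frac{5}{2}\right)\right) = D \left(D + \frac{5 \left(-1 + \frac{5}{2}\right)}{2}\right) = D \left(D + \frac{5}{2} \cdot \frac{3}{2}\right) = D \left(D + \frac{15}{4}\right) = D \left(\frac{15}{4} + D\right)$)
$\sqrt{j{\left(189,118 \right)} - 2955} = \sqrt{\frac{1}{4} \cdot 118 \left(15 + 4 \cdot 118\right) - 2955} = \sqrt{\frac{1}{4} \cdot 118 \left(15 + 472\right) - 2955} = \sqrt{\frac{1}{4} \cdot 118 \cdot 487 - 2955} = \sqrt{\frac{28733}{2} - 2955} = \sqrt{\frac{22823}{2}} = \frac{\sqrt{45646}}{2}$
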